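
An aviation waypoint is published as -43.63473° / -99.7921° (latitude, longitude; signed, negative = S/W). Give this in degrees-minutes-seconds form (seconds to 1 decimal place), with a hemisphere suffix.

Latitude is negative → S; |value| = 43.634730
φ: whole degrees 43; 38.08380′ → 38′ and 5.028″
Longitude is negative → W; |value| = 99.792100
λ: whole degrees 99; 47.52600′ → 47′ and 31.560″

43°38′5.0″ S, 99°47′31.6″ W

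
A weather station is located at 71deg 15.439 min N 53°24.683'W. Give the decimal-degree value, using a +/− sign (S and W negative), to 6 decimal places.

Lat: 15.439′ = 0.257317°; total 71.2573167
N ⇒ keep positive
Longitude: 24.683′ = 0.411383°; total 53.4113833
W → negative

71.257317, -53.411383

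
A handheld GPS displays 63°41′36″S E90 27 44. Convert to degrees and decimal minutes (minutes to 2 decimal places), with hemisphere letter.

Latitude: 41 + 36/60 = 41.6000′
Longitude: 27 + 44/60 = 27.7333′

63° 41.60′ S, 90° 27.73′ E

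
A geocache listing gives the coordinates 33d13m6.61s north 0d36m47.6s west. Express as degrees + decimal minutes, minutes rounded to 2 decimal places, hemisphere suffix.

33° 13.11′ N, 0° 36.79′ W

Latitude: seconds/60 = 0.11017; minutes = 13 + 0.11017 = 13.1102
λ: 36 + 47.6/60 = 36.7933′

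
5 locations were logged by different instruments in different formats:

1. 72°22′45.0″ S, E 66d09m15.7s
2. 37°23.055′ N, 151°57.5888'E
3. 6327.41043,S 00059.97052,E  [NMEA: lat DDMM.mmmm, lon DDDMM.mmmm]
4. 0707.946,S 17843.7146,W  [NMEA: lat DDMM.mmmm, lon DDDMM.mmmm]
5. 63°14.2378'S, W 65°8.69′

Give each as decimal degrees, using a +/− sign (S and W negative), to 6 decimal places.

Point 1:
  φ: 72° + 22/60 + 45/3600 = 72 + 0.366667 + 0.012500 = 72.3791667
  S → negative
  λ: 66° + 9/60 + 15.7/3600 = 66 + 0.150000 + 0.004361 = 66.1543611
  E → positive
Point 2:
  Lat: 23.055′ = 0.384250°; total 37.3842500
  N ⇒ keep positive
  Longitude: 57.5888′ = 0.959813°; total 151.9598133
  E ⇒ keep positive
Point 3:
  Lat: split at 2 digits → 63° and 27.41043′; 63 + 27.41043/60 = 63.4568405
  S → negative
  Lon: split at 3 digits → 000° and 59.97052′; 0 + 59.97052/60 = 0.9995087
  E → positive
Point 4:
  Latitude: degrees = first 2 digits = 7, minutes = 7.946; 7 + 7.946/60 = 7.1324333
  S ⇒ negate
  λ: degrees = first 3 digits = 178, minutes = 43.7146; 178 + 43.7146/60 = 178.7285767
  W ⇒ negate
Point 5:
  φ: 63 + 14.2378/60 = 63.2372967
  S ⇒ negate
  λ: 8.69′ = 0.144833°; total 65.1448333
  W ⇒ negate

1. -72.379167, 66.154361
2. 37.384250, 151.959813
3. -63.456841, 0.999509
4. -7.132433, -178.728577
5. -63.237297, -65.144833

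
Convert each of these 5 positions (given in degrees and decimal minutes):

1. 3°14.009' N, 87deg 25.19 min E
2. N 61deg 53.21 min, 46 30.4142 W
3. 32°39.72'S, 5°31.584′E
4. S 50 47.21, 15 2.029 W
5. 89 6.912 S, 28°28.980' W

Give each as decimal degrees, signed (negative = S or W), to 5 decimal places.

Point 1:
  Latitude: 14.009′ = 0.233483°; total 3.233483
  N ⇒ keep positive
  Lon: 25.19′ = 0.419833°; total 87.419833
  E ⇒ keep positive
Point 2:
  Latitude: 53.21′ = 0.886833°; total 61.886833
  N → positive
  Longitude: 46 + 30.4142/60 = 46.506903
  hemisphere W, so the sign is −
Point 3:
  φ: 32 + 39.72/60 = 32.662000
  S → negative
  Longitude: 31.584′ = 0.526400°; total 5.526400
  E ⇒ keep positive
Point 4:
  φ: 50 + 47.21/60 = 50.786833
  hemisphere S, so the sign is −
  Longitude: 15 + 2.029/60 = 15.033817
  W → negative
Point 5:
  φ: 6.912′ = 0.115200°; total 89.115200
  S → negative
  Lon: 28 + 28.98/60 = 28.483000
  W ⇒ negate

1. 3.23348, 87.41983
2. 61.88683, -46.50690
3. -32.66200, 5.52640
4. -50.78683, -15.03382
5. -89.11520, -28.48300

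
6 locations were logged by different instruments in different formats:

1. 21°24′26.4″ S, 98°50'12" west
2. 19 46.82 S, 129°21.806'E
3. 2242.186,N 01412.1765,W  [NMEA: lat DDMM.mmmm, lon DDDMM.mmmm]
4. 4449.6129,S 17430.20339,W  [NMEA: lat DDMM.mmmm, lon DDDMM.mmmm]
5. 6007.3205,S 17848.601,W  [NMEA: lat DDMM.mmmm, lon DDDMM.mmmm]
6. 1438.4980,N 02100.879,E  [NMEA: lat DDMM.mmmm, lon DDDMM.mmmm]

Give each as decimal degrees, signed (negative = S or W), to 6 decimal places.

1. -21.407333, -98.836667
2. -19.780333, 129.363433
3. 22.703100, -14.202942
4. -44.826882, -174.503390
5. -60.122008, -178.810017
6. 14.641633, 21.014650

Point 1:
  Latitude: 24′ + 26.4″ = 24.44000′; 21 + 24.44000/60 = 21.4073333
  hemisphere S, so the sign is −
  Lon: 98° + 50/60 + 12/3600 = 98 + 0.833333 + 0.003333 = 98.8366667
  W ⇒ negate
Point 2:
  Latitude: 46.82′ = 0.780333°; total 19.7803333
  S → negative
  Lon: 21.806′ = 0.363433°; total 129.3634333
  E → positive
Point 3:
  Lat: degrees = first 2 digits = 22, minutes = 42.186; 22 + 42.186/60 = 22.7031000
  N → positive
  Longitude: split at 3 digits → 014° and 12.1765′; 14 + 12.1765/60 = 14.2029417
  W → negative
Point 4:
  Lat: degrees = first 2 digits = 44, minutes = 49.6129; 44 + 49.6129/60 = 44.8268817
  S ⇒ negate
  Longitude: split at 3 digits → 174° and 30.20339′; 174 + 30.20339/60 = 174.5033898
  W → negative
Point 5:
  Lat: split at 2 digits → 60° and 7.3205′; 60 + 7.3205/60 = 60.1220083
  S → negative
  Longitude: split at 3 digits → 178° and 48.601′; 178 + 48.601/60 = 178.8100167
  hemisphere W, so the sign is −
Point 6:
  φ: split at 2 digits → 14° and 38.498′; 14 + 38.498/60 = 14.6416333
  N ⇒ keep positive
  Lon: degrees = first 3 digits = 21, minutes = 0.879; 21 + 0.879/60 = 21.0146500
  E ⇒ keep positive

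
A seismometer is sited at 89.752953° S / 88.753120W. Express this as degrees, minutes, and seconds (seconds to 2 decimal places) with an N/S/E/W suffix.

89°45′10.63″ S, 88°45′11.23″ W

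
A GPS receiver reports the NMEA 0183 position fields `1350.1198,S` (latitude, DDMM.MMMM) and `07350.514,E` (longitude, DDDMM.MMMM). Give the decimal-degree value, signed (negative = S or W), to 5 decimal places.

Lat: degrees = first 2 digits = 13, minutes = 50.1198; 13 + 50.1198/60 = 13.835330
S → negative
Lon: split at 3 digits → 073° and 50.514′; 73 + 50.514/60 = 73.841900
E ⇒ keep positive

-13.83533, 73.84190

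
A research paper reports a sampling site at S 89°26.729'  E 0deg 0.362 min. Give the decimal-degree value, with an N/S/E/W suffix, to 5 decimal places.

φ: 89 + 26.729/60 = 89.445483
Lon: 0 + 0.362/60 = 0.006033

89.44548° S, 0.00603° E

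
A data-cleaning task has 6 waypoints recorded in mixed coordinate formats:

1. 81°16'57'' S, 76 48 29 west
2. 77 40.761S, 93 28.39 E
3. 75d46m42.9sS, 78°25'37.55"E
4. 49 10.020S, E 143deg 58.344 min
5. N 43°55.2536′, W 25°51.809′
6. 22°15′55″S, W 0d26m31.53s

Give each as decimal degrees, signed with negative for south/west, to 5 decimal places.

1. -81.28250, -76.80806
2. -77.67935, 93.47317
3. -75.77858, 78.42710
4. -49.16700, 143.97240
5. 43.92089, -25.86348
6. -22.26528, -0.44209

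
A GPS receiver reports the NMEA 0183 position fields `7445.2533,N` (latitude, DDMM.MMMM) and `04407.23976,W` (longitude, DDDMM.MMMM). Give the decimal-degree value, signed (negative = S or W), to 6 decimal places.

Lat: degrees = first 2 digits = 74, minutes = 45.2533; 74 + 45.2533/60 = 74.7542217
N → positive
λ: split at 3 digits → 044° and 7.23976′; 44 + 7.23976/60 = 44.1206627
W ⇒ negate

74.754222, -44.120663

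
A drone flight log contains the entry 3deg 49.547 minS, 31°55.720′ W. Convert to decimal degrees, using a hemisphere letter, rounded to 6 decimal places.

Lat: 49.547′ = 0.825783°; total 3.8257833
Lon: 31 + 55.72/60 = 31.9286667

3.825783° S, 31.928667° W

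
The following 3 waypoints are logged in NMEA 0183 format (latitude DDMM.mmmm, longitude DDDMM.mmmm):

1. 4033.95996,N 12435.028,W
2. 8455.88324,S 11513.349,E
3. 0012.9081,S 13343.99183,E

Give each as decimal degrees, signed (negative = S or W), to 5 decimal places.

1. 40.56600, -124.58380
2. -84.93139, 115.22248
3. -0.21514, 133.73320

Point 1:
  φ: degrees = first 2 digits = 40, minutes = 33.95996; 40 + 33.95996/60 = 40.565999
  N ⇒ keep positive
  λ: split at 3 digits → 124° and 35.028′; 124 + 35.028/60 = 124.583800
  W → negative
Point 2:
  φ: degrees = first 2 digits = 84, minutes = 55.88324; 84 + 55.88324/60 = 84.931387
  S → negative
  Longitude: degrees = first 3 digits = 115, minutes = 13.349; 115 + 13.349/60 = 115.222483
  E → positive
Point 3:
  Latitude: split at 2 digits → 00° and 12.9081′; 0 + 12.9081/60 = 0.215135
  S ⇒ negate
  Lon: degrees = first 3 digits = 133, minutes = 43.99183; 133 + 43.99183/60 = 133.733197
  E → positive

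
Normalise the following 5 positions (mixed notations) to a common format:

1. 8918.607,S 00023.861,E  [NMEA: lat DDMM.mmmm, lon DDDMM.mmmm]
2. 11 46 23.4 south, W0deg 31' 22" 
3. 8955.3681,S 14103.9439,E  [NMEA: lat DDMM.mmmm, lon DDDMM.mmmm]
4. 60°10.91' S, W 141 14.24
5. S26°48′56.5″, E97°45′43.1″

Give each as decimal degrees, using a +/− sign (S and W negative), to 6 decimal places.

Point 1:
  φ: degrees = first 2 digits = 89, minutes = 18.607; 89 + 18.607/60 = 89.3101167
  S ⇒ negate
  Longitude: split at 3 digits → 000° and 23.861′; 0 + 23.861/60 = 0.3976833
  E → positive
Point 2:
  Lat: 11 + 46/60 + 23.4/3600 = 11.7731667
  S → negative
  Lon: 0 + 31/60 + 22/3600 = 0.5227778
  hemisphere W, so the sign is −
Point 3:
  Lat: split at 2 digits → 89° and 55.3681′; 89 + 55.3681/60 = 89.9228017
  S → negative
  λ: degrees = first 3 digits = 141, minutes = 3.9439; 141 + 3.9439/60 = 141.0657317
  E → positive
Point 4:
  Lat: 60 + 10.91/60 = 60.1818333
  S ⇒ negate
  λ: 14.24′ = 0.237333°; total 141.2373333
  W ⇒ negate
Point 5:
  Lat: 26 + 48/60 + 56.5/3600 = 26.8156944
  hemisphere S, so the sign is −
  Lon: 45′ + 43.1″ = 45.71833′; 97 + 45.71833/60 = 97.7619722
  E ⇒ keep positive

1. -89.310117, 0.397683
2. -11.773167, -0.522778
3. -89.922802, 141.065732
4. -60.181833, -141.237333
5. -26.815694, 97.761972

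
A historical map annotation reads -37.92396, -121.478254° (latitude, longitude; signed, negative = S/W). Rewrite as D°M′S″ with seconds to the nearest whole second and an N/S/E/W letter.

Latitude is negative → S; |value| = 37.923960
Lat: whole degrees 37; 55.43760′ → 55′ and 26.26″
Longitude is negative → W; |value| = 121.478254
λ: whole degrees 121; 28.69524′ → 28′ and 41.71″

37°55′26″ S, 121°28′42″ W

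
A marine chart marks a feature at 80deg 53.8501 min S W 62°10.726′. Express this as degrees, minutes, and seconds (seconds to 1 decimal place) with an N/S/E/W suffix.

Lat: fractional minutes 0.85010 × 60 = 51.006″
Lon: fractional minutes 0.72600 × 60 = 43.560″

80°53′51.0″ S, 62°10′43.6″ W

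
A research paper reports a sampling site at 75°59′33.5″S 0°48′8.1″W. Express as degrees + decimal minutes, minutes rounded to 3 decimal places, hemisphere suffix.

Latitude: seconds/60 = 0.55833; minutes = 59 + 0.55833 = 59.55833
Longitude: seconds/60 = 0.13500; minutes = 48 + 0.13500 = 48.13500

75° 59.558′ S, 0° 48.135′ W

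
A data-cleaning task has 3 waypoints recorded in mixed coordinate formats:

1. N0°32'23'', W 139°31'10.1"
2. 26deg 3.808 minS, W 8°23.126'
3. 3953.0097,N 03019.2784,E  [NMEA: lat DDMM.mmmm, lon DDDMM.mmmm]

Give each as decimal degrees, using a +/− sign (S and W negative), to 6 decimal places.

1. 0.539722, -139.519472
2. -26.063467, -8.385433
3. 39.883495, 30.321307

Point 1:
  Latitude: 0 + 32/60 + 23/3600 = 0.5397222
  N → positive
  Lon: 139° + 31/60 + 10.1/3600 = 139 + 0.516667 + 0.002806 = 139.5194722
  hemisphere W, so the sign is −
Point 2:
  Latitude: 26 + 3.808/60 = 26.0634667
  S → negative
  λ: 23.126′ = 0.385433°; total 8.3854333
  W → negative
Point 3:
  Lat: degrees = first 2 digits = 39, minutes = 53.0097; 39 + 53.0097/60 = 39.8834950
  N ⇒ keep positive
  Lon: split at 3 digits → 030° and 19.2784′; 30 + 19.2784/60 = 30.3213067
  E → positive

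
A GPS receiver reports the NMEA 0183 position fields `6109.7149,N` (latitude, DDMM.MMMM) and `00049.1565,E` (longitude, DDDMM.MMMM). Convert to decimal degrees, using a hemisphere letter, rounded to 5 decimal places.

61.16192° N, 0.81928° E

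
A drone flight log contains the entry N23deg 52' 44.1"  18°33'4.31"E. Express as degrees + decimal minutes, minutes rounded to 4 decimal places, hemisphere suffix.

23° 52.7350′ N, 18° 33.0718′ E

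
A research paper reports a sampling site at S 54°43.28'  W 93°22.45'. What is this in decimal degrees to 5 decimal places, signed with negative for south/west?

φ: 43.28′ = 0.721333°; total 54.721333
S ⇒ negate
Longitude: 93 + 22.45/60 = 93.374167
hemisphere W, so the sign is −

-54.72133, -93.37417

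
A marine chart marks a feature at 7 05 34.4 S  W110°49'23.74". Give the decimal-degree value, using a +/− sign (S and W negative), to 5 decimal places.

Lat: 5′ + 34.4″ = 5.57333′; 7 + 5.57333/60 = 7.092889
S → negative
λ: 110° + 49/60 + 23.74/3600 = 110 + 0.816667 + 0.006594 = 110.823261
W → negative

-7.09289, -110.82326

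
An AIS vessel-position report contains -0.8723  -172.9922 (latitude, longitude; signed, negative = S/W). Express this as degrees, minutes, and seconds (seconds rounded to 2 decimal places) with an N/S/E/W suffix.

Latitude is negative → S; |value| = 0.872300
Lat: 0.872300° → 52.33800′; 0.33800 × 60 = 20.2800″
Longitude is negative → W; |value| = 172.992200
λ: 0.992200 × 60 = 59.53200′ → 59′, remainder × 60 = 31.9200″

0°52′20.28″ S, 172°59′31.92″ W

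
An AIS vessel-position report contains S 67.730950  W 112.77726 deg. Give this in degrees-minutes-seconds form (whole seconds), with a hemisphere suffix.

Latitude: 0.730950° → 43.85700′; 0.85700 × 60 = 51.42″
Longitude: whole degrees 112; 46.63560′ → 46′ and 38.14″

67°43′51″ S, 112°46′38″ W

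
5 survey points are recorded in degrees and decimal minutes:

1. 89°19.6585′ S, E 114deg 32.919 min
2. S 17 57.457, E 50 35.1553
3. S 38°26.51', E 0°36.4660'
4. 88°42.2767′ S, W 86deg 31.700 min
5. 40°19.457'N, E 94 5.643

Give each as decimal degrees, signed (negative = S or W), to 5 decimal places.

1. -89.32764, 114.54865
2. -17.95762, 50.58592
3. -38.44183, 0.60777
4. -88.70461, -86.52833
5. 40.32428, 94.09405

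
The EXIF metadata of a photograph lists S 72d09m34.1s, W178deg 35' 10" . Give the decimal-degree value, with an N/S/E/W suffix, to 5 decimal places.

72.15947° S, 178.58611° W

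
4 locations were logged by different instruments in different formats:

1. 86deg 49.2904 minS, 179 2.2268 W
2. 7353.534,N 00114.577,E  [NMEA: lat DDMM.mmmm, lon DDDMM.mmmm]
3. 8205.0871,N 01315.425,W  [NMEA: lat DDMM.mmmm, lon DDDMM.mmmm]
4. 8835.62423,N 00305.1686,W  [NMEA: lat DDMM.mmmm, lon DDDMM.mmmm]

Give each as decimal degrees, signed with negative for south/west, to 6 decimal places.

1. -86.821507, -179.037113
2. 73.892233, 1.242950
3. 82.084785, -13.257083
4. 88.593737, -3.086143

Point 1:
  φ: 86 + 49.2904/60 = 86.8215067
  S ⇒ negate
  Lon: 2.2268′ = 0.037113°; total 179.0371133
  W → negative
Point 2:
  Latitude: split at 2 digits → 73° and 53.534′; 73 + 53.534/60 = 73.8922333
  N → positive
  Longitude: degrees = first 3 digits = 1, minutes = 14.577; 1 + 14.577/60 = 1.2429500
  E ⇒ keep positive
Point 3:
  Latitude: degrees = first 2 digits = 82, minutes = 5.0871; 82 + 5.0871/60 = 82.0847850
  N ⇒ keep positive
  Longitude: degrees = first 3 digits = 13, minutes = 15.425; 13 + 15.425/60 = 13.2570833
  W → negative
Point 4:
  φ: split at 2 digits → 88° and 35.62423′; 88 + 35.62423/60 = 88.5937372
  N ⇒ keep positive
  Longitude: split at 3 digits → 003° and 5.1686′; 3 + 5.1686/60 = 3.0861433
  W → negative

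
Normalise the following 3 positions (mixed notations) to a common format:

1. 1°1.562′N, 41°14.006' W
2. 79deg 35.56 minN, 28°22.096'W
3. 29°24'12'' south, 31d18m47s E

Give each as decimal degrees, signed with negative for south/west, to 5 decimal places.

1. 1.02603, -41.23343
2. 79.59267, -28.36827
3. -29.40333, 31.31306

Point 1:
  Latitude: 1.562′ = 0.026033°; total 1.026033
  N → positive
  Lon: 41 + 14.006/60 = 41.233433
  W → negative
Point 2:
  Latitude: 35.56′ = 0.592667°; total 79.592667
  N ⇒ keep positive
  Lon: 22.096′ = 0.368267°; total 28.368267
  hemisphere W, so the sign is −
Point 3:
  Lat: 29° + 24/60 + 12/3600 = 29 + 0.400000 + 0.003333 = 29.403333
  S → negative
  Lon: 31° + 18/60 + 47/3600 = 31 + 0.300000 + 0.013056 = 31.313056
  E ⇒ keep positive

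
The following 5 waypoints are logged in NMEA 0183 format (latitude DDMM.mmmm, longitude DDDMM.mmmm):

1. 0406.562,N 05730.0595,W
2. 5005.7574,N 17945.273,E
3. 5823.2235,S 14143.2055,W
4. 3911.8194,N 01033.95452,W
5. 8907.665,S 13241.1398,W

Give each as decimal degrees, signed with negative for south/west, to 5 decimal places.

1. 4.10937, -57.50099
2. 50.09596, 179.75455
3. -58.38706, -141.72009
4. 39.19699, -10.56591
5. -89.12775, -132.68566

Point 1:
  Latitude: split at 2 digits → 04° and 6.562′; 4 + 6.562/60 = 4.109367
  N ⇒ keep positive
  λ: split at 3 digits → 057° and 30.0595′; 57 + 30.0595/60 = 57.500992
  hemisphere W, so the sign is −
Point 2:
  Latitude: degrees = first 2 digits = 50, minutes = 5.7574; 50 + 5.7574/60 = 50.095957
  N → positive
  λ: split at 3 digits → 179° and 45.273′; 179 + 45.273/60 = 179.754550
  E → positive
Point 3:
  Latitude: degrees = first 2 digits = 58, minutes = 23.2235; 58 + 23.2235/60 = 58.387058
  S → negative
  λ: split at 3 digits → 141° and 43.2055′; 141 + 43.2055/60 = 141.720092
  hemisphere W, so the sign is −
Point 4:
  φ: degrees = first 2 digits = 39, minutes = 11.8194; 39 + 11.8194/60 = 39.196990
  N → positive
  Longitude: degrees = first 3 digits = 10, minutes = 33.95452; 10 + 33.95452/60 = 10.565909
  W → negative
Point 5:
  φ: degrees = first 2 digits = 89, minutes = 7.665; 89 + 7.665/60 = 89.127750
  S → negative
  Longitude: degrees = first 3 digits = 132, minutes = 41.1398; 132 + 41.1398/60 = 132.685663
  hemisphere W, so the sign is −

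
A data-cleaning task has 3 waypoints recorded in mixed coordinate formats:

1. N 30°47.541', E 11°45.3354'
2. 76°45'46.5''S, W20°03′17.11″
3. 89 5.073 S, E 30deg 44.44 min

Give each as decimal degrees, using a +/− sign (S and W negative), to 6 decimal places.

1. 30.792350, 11.755590
2. -76.762917, -20.054753
3. -89.084550, 30.740667

Point 1:
  Lat: 30 + 47.541/60 = 30.7923500
  N ⇒ keep positive
  λ: 45.3354′ = 0.755590°; total 11.7555900
  E ⇒ keep positive
Point 2:
  φ: 76 + 45/60 + 46.5/3600 = 76.7629167
  S → negative
  Longitude: 20° + 3/60 + 17.11/3600 = 20 + 0.050000 + 0.004753 = 20.0547528
  W ⇒ negate
Point 3:
  φ: 5.073′ = 0.084550°; total 89.0845500
  S ⇒ negate
  λ: 30 + 44.44/60 = 30.7406667
  E → positive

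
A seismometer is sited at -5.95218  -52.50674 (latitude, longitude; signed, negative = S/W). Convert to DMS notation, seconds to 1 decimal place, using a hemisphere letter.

5°57′7.8″ S, 52°30′24.3″ W

Latitude is negative → S; |value| = 5.952180
φ: 0.952180° → 57.13080′; 0.13080 × 60 = 7.848″
Longitude is negative → W; |value| = 52.506740
λ: whole degrees 52; 30.40440′ → 30′ and 24.264″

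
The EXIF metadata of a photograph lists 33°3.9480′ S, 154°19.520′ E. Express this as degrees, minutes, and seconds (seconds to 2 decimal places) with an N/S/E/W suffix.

33°03′56.88″ S, 154°19′31.20″ E

φ: 3.94800′ → 3′ and 0.94800 × 60 = 56.8800″
Lon: fractional minutes 0.52000 × 60 = 31.2000″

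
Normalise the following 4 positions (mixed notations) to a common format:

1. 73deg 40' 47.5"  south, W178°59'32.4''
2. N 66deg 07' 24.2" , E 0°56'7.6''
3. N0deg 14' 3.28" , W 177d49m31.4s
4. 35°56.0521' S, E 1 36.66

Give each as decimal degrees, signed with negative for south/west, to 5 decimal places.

1. -73.67986, -178.99233
2. 66.12339, 0.93544
3. 0.23424, -177.82539
4. -35.93420, 1.61100

Point 1:
  Lat: 73 + 40/60 + 47.5/3600 = 73.679861
  hemisphere S, so the sign is −
  λ: 59′ + 32.4″ = 59.54000′; 178 + 59.54000/60 = 178.992333
  hemisphere W, so the sign is −
Point 2:
  Lat: 66 + 7/60 + 24.2/3600 = 66.123389
  N ⇒ keep positive
  Lon: 56′ + 7.6″ = 56.12667′; 0 + 56.12667/60 = 0.935444
  E → positive
Point 3:
  Latitude: 0 + 14/60 + 3.28/3600 = 0.234244
  N ⇒ keep positive
  Lon: 49′ + 31.4″ = 49.52333′; 177 + 49.52333/60 = 177.825389
  hemisphere W, so the sign is −
Point 4:
  φ: 56.0521′ = 0.934202°; total 35.934202
  S → negative
  Lon: 36.66′ = 0.611000°; total 1.611000
  E → positive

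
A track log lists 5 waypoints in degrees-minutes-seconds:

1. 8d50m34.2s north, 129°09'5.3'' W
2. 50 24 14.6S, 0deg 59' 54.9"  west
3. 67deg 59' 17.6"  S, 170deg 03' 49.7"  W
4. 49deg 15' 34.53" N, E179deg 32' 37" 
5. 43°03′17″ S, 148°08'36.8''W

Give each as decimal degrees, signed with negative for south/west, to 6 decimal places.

Point 1:
  Latitude: 8 + 50/60 + 34.2/3600 = 8.8428333
  N → positive
  Lon: 129° + 9/60 + 5.3/3600 = 129 + 0.150000 + 0.001472 = 129.1514722
  W ⇒ negate
Point 2:
  Latitude: 24′ + 14.6″ = 24.24333′; 50 + 24.24333/60 = 50.4040556
  hemisphere S, so the sign is −
  Lon: 0° + 59/60 + 54.9/3600 = 0 + 0.983333 + 0.015250 = 0.9985833
  W → negative
Point 3:
  φ: 59′ + 17.6″ = 59.29333′; 67 + 59.29333/60 = 67.9882222
  hemisphere S, so the sign is −
  Longitude: 3′ + 49.7″ = 3.82833′; 170 + 3.82833/60 = 170.0638056
  W ⇒ negate
Point 4:
  φ: 15′ + 34.53″ = 15.57550′; 49 + 15.57550/60 = 49.2595917
  N ⇒ keep positive
  λ: 32′ + 37″ = 32.61667′; 179 + 32.61667/60 = 179.5436111
  E ⇒ keep positive
Point 5:
  Lat: 43 + 3/60 + 17/3600 = 43.0547222
  hemisphere S, so the sign is −
  Longitude: 148 + 8/60 + 36.8/3600 = 148.1435556
  W → negative

1. 8.842833, -129.151472
2. -50.404056, -0.998583
3. -67.988222, -170.063806
4. 49.259592, 179.543611
5. -43.054722, -148.143556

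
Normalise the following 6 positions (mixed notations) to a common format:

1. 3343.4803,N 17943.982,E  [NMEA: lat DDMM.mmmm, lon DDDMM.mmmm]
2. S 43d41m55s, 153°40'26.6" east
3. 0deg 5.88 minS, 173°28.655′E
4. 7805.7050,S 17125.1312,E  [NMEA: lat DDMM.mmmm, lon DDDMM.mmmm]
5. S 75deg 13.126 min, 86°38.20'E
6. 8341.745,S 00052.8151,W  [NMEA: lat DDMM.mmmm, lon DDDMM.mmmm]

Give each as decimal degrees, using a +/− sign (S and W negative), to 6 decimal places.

Point 1:
  φ: split at 2 digits → 33° and 43.4803′; 33 + 43.4803/60 = 33.7246717
  N ⇒ keep positive
  λ: degrees = first 3 digits = 179, minutes = 43.982; 179 + 43.982/60 = 179.7330333
  E ⇒ keep positive
Point 2:
  φ: 41′ + 55″ = 41.91667′; 43 + 41.91667/60 = 43.6986111
  S → negative
  Longitude: 153° + 40/60 + 26.6/3600 = 153 + 0.666667 + 0.007389 = 153.6740556
  E → positive
Point 3:
  Latitude: 5.88′ = 0.098000°; total 0.0980000
  S → negative
  Lon: 173 + 28.655/60 = 173.4775833
  E → positive
Point 4:
  Lat: degrees = first 2 digits = 78, minutes = 5.705; 78 + 5.705/60 = 78.0950833
  S → negative
  λ: degrees = first 3 digits = 171, minutes = 25.1312; 171 + 25.1312/60 = 171.4188533
  E → positive
Point 5:
  φ: 13.126′ = 0.218767°; total 75.2187667
  S ⇒ negate
  λ: 38.2′ = 0.636667°; total 86.6366667
  E → positive
Point 6:
  Latitude: degrees = first 2 digits = 83, minutes = 41.745; 83 + 41.745/60 = 83.6957500
  S → negative
  Lon: degrees = first 3 digits = 0, minutes = 52.8151; 0 + 52.8151/60 = 0.8802517
  W → negative

1. 33.724672, 179.733033
2. -43.698611, 153.674056
3. -0.098000, 173.477583
4. -78.095083, 171.418853
5. -75.218767, 86.636667
6. -83.695750, -0.880252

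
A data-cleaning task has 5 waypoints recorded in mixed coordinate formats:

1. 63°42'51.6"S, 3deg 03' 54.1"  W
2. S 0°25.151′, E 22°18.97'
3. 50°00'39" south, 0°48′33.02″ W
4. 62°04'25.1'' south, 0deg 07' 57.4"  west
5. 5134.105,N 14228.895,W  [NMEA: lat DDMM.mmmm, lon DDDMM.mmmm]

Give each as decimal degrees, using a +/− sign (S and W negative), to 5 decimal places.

Point 1:
  Lat: 63 + 42/60 + 51.6/3600 = 63.714333
  S → negative
  λ: 3′ + 54.1″ = 3.90167′; 3 + 3.90167/60 = 3.065028
  W ⇒ negate
Point 2:
  φ: 25.151′ = 0.419183°; total 0.419183
  S ⇒ negate
  Longitude: 22 + 18.97/60 = 22.316167
  E ⇒ keep positive
Point 3:
  φ: 50 + 0/60 + 39/3600 = 50.010833
  S → negative
  Lon: 0 + 48/60 + 33.02/3600 = 0.809172
  W ⇒ negate
Point 4:
  φ: 62 + 4/60 + 25.1/3600 = 62.073639
  S → negative
  Lon: 0° + 7/60 + 57.4/3600 = 0 + 0.116667 + 0.015944 = 0.132611
  hemisphere W, so the sign is −
Point 5:
  Latitude: split at 2 digits → 51° and 34.105′; 51 + 34.105/60 = 51.568417
  N → positive
  λ: split at 3 digits → 142° and 28.895′; 142 + 28.895/60 = 142.481583
  W → negative

1. -63.71433, -3.06503
2. -0.41918, 22.31617
3. -50.01083, -0.80917
4. -62.07364, -0.13261
5. 51.56842, -142.48158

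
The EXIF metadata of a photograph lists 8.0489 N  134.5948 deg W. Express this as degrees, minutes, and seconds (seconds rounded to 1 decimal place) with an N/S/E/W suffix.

8°02′56.0″ N, 134°35′41.3″ W

Lat: 0.048900° → 2.93400′; 0.93400 × 60 = 56.040″
λ: whole degrees 134; 35.68800′ → 35′ and 41.280″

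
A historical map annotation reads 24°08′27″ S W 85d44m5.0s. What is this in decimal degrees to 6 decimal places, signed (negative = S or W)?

Latitude: 24° + 8/60 + 27/3600 = 24 + 0.133333 + 0.007500 = 24.1408333
hemisphere S, so the sign is −
Longitude: 85 + 44/60 + 5/3600 = 85.7347222
W ⇒ negate

-24.140833, -85.734722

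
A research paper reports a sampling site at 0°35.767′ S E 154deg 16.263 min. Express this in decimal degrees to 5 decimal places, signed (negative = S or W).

-0.59612, 154.27105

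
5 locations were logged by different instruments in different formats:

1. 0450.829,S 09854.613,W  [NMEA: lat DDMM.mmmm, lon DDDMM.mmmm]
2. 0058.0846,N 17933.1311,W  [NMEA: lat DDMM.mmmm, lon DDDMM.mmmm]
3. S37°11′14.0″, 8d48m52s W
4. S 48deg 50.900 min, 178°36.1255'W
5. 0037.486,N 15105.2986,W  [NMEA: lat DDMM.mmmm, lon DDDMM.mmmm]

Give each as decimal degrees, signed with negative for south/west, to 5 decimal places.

1. -4.84715, -98.91022
2. 0.96808, -179.55219
3. -37.18722, -8.81444
4. -48.84833, -178.60209
5. 0.62477, -151.08831

Point 1:
  Lat: degrees = first 2 digits = 4, minutes = 50.829; 4 + 50.829/60 = 4.847150
  S ⇒ negate
  Lon: degrees = first 3 digits = 98, minutes = 54.613; 98 + 54.613/60 = 98.910217
  W → negative
Point 2:
  φ: split at 2 digits → 00° and 58.0846′; 0 + 58.0846/60 = 0.968077
  N → positive
  Lon: degrees = first 3 digits = 179, minutes = 33.1311; 179 + 33.1311/60 = 179.552185
  W ⇒ negate
Point 3:
  Lat: 11′ + 14″ = 11.23333′; 37 + 11.23333/60 = 37.187222
  S ⇒ negate
  Lon: 8 + 48/60 + 52/3600 = 8.814444
  W ⇒ negate
Point 4:
  Lat: 50.9′ = 0.848333°; total 48.848333
  hemisphere S, so the sign is −
  Longitude: 178 + 36.1255/60 = 178.602092
  W ⇒ negate
Point 5:
  Lat: degrees = first 2 digits = 0, minutes = 37.486; 0 + 37.486/60 = 0.624767
  N ⇒ keep positive
  Lon: degrees = first 3 digits = 151, minutes = 5.2986; 151 + 5.2986/60 = 151.088310
  W → negative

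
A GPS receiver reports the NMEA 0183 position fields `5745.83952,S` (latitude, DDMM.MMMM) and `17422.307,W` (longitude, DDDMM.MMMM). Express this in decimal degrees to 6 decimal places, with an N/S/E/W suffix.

Lat: split at 2 digits → 57° and 45.83952′; 57 + 45.83952/60 = 57.7639920
Longitude: split at 3 digits → 174° and 22.307′; 174 + 22.307/60 = 174.3717833

57.763992° S, 174.371783° W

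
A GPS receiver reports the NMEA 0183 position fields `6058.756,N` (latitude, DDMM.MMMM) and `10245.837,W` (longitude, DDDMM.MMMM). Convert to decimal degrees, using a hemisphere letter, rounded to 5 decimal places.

Lat: split at 2 digits → 60° and 58.756′; 60 + 58.756/60 = 60.979267
λ: degrees = first 3 digits = 102, minutes = 45.837; 102 + 45.837/60 = 102.763950

60.97927° N, 102.76395° W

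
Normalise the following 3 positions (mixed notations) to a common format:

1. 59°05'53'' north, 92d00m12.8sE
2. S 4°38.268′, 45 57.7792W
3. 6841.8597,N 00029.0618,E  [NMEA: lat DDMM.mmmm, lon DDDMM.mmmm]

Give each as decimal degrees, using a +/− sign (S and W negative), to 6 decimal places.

1. 59.098056, 92.003556
2. -4.637800, -45.962987
3. 68.697662, 0.484363

Point 1:
  Latitude: 5′ + 53″ = 5.88333′; 59 + 5.88333/60 = 59.0980556
  N ⇒ keep positive
  Longitude: 92° + 0/60 + 12.8/3600 = 92 + 0.000000 + 0.003556 = 92.0035556
  E → positive
Point 2:
  Latitude: 4 + 38.268/60 = 4.6378000
  hemisphere S, so the sign is −
  Lon: 45 + 57.7792/60 = 45.9629867
  W → negative
Point 3:
  Lat: split at 2 digits → 68° and 41.8597′; 68 + 41.8597/60 = 68.6976617
  N ⇒ keep positive
  Longitude: split at 3 digits → 000° and 29.0618′; 0 + 29.0618/60 = 0.4843633
  E → positive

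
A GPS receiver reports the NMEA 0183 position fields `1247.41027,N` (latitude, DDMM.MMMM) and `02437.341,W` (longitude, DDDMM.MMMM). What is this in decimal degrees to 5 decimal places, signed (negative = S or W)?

12.79017, -24.62235

φ: degrees = first 2 digits = 12, minutes = 47.41027; 12 + 47.41027/60 = 12.790171
N → positive
Longitude: split at 3 digits → 024° and 37.341′; 24 + 37.341/60 = 24.622350
W ⇒ negate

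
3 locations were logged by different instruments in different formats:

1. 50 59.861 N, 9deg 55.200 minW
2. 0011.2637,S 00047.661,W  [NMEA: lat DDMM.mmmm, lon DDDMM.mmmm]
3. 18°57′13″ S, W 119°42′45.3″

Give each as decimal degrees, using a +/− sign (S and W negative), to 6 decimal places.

1. 50.997683, -9.920000
2. -0.187728, -0.794350
3. -18.953611, -119.712583

Point 1:
  Lat: 59.861′ = 0.997683°; total 50.9976833
  N ⇒ keep positive
  λ: 9 + 55.2/60 = 9.9200000
  hemisphere W, so the sign is −
Point 2:
  Lat: split at 2 digits → 00° and 11.2637′; 0 + 11.2637/60 = 0.1877283
  hemisphere S, so the sign is −
  λ: split at 3 digits → 000° and 47.661′; 0 + 47.661/60 = 0.7943500
  W ⇒ negate
Point 3:
  Latitude: 18 + 57/60 + 13/3600 = 18.9536111
  S → negative
  λ: 119° + 42/60 + 45.3/3600 = 119 + 0.700000 + 0.012583 = 119.7125833
  hemisphere W, so the sign is −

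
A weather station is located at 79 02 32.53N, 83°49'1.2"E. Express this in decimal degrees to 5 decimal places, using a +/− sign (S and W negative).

Latitude: 79° + 2/60 + 32.53/3600 = 79 + 0.033333 + 0.009036 = 79.042369
N → positive
Longitude: 83° + 49/60 + 1.2/3600 = 83 + 0.816667 + 0.000333 = 83.817000
E → positive

79.04237, 83.81700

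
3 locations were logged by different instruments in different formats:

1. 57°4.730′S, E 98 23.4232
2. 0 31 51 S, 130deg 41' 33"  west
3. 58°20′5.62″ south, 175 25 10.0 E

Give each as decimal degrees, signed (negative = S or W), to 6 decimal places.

1. -57.078833, 98.390387
2. -0.530833, -130.692500
3. -58.334894, 175.419444

Point 1:
  φ: 57 + 4.73/60 = 57.0788333
  S ⇒ negate
  Lon: 23.4232′ = 0.390387°; total 98.3903867
  E → positive
Point 2:
  Lat: 0° + 31/60 + 51/3600 = 0 + 0.516667 + 0.014167 = 0.5308333
  hemisphere S, so the sign is −
  Lon: 130° + 41/60 + 33/3600 = 130 + 0.683333 + 0.009167 = 130.6925000
  hemisphere W, so the sign is −
Point 3:
  φ: 58 + 20/60 + 5.62/3600 = 58.3348944
  hemisphere S, so the sign is −
  λ: 175 + 25/60 + 10/3600 = 175.4194444
  E ⇒ keep positive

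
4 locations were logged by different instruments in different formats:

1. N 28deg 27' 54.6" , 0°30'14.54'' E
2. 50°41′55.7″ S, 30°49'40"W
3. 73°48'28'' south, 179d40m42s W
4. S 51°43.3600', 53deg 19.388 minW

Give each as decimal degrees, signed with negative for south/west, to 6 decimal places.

Point 1:
  Latitude: 28° + 27/60 + 54.6/3600 = 28 + 0.450000 + 0.015167 = 28.4651667
  N → positive
  Lon: 0 + 30/60 + 14.54/3600 = 0.5040389
  E ⇒ keep positive
Point 2:
  φ: 41′ + 55.7″ = 41.92833′; 50 + 41.92833/60 = 50.6988056
  S → negative
  Lon: 49′ + 40″ = 49.66667′; 30 + 49.66667/60 = 30.8277778
  W → negative
Point 3:
  Lat: 73 + 48/60 + 28/3600 = 73.8077778
  S ⇒ negate
  Longitude: 179° + 40/60 + 42/3600 = 179 + 0.666667 + 0.011667 = 179.6783333
  W ⇒ negate
Point 4:
  φ: 43.36′ = 0.722667°; total 51.7226667
  hemisphere S, so the sign is −
  Lon: 53 + 19.388/60 = 53.3231333
  hemisphere W, so the sign is −

1. 28.465167, 0.504039
2. -50.698806, -30.827778
3. -73.807778, -179.678333
4. -51.722667, -53.323133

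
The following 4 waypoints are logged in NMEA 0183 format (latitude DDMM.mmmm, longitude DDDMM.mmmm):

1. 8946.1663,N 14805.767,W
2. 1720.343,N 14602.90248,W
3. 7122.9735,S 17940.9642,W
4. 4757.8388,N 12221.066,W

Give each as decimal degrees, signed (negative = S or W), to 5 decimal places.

1. 89.76944, -148.09612
2. 17.33905, -146.04837
3. -71.38289, -179.68274
4. 47.96398, -122.35110

Point 1:
  Lat: degrees = first 2 digits = 89, minutes = 46.1663; 89 + 46.1663/60 = 89.769438
  N → positive
  Lon: degrees = first 3 digits = 148, minutes = 5.767; 148 + 5.767/60 = 148.096117
  W → negative
Point 2:
  Latitude: degrees = first 2 digits = 17, minutes = 20.343; 17 + 20.343/60 = 17.339050
  N → positive
  λ: degrees = first 3 digits = 146, minutes = 2.90248; 146 + 2.90248/60 = 146.048375
  hemisphere W, so the sign is −
Point 3:
  φ: split at 2 digits → 71° and 22.9735′; 71 + 22.9735/60 = 71.382892
  S → negative
  Longitude: degrees = first 3 digits = 179, minutes = 40.9642; 179 + 40.9642/60 = 179.682737
  W ⇒ negate
Point 4:
  Lat: degrees = first 2 digits = 47, minutes = 57.8388; 47 + 57.8388/60 = 47.963980
  N → positive
  λ: degrees = first 3 digits = 122, minutes = 21.066; 122 + 21.066/60 = 122.351100
  hemisphere W, so the sign is −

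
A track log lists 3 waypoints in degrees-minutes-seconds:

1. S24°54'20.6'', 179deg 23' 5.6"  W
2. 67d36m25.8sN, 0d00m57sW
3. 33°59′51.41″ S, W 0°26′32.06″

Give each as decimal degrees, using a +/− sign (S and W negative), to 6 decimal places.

Point 1:
  Latitude: 24 + 54/60 + 20.6/3600 = 24.9057222
  S ⇒ negate
  Lon: 179 + 23/60 + 5.6/3600 = 179.3848889
  W → negative
Point 2:
  Lat: 36′ + 25.8″ = 36.43000′; 67 + 36.43000/60 = 67.6071667
  N → positive
  Lon: 0° + 0/60 + 57/3600 = 0 + 0.000000 + 0.015833 = 0.0158333
  W ⇒ negate
Point 3:
  Lat: 33 + 59/60 + 51.41/3600 = 33.9976139
  S ⇒ negate
  Lon: 0 + 26/60 + 32.06/3600 = 0.4422389
  hemisphere W, so the sign is −

1. -24.905722, -179.384889
2. 67.607167, -0.015833
3. -33.997614, -0.442239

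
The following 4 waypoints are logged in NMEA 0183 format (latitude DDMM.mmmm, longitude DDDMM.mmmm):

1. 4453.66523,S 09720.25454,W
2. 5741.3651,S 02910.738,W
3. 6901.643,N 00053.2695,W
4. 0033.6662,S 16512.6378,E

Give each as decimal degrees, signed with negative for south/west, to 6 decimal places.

1. -44.894421, -97.337576
2. -57.689418, -29.178967
3. 69.027383, -0.887825
4. -0.561103, 165.210630

Point 1:
  Latitude: degrees = first 2 digits = 44, minutes = 53.66523; 44 + 53.66523/60 = 44.8944205
  S → negative
  λ: degrees = first 3 digits = 97, minutes = 20.25454; 97 + 20.25454/60 = 97.3375757
  W ⇒ negate
Point 2:
  Lat: degrees = first 2 digits = 57, minutes = 41.3651; 57 + 41.3651/60 = 57.6894183
  S → negative
  Longitude: degrees = first 3 digits = 29, minutes = 10.738; 29 + 10.738/60 = 29.1789667
  W ⇒ negate
Point 3:
  Lat: split at 2 digits → 69° and 1.643′; 69 + 1.643/60 = 69.0273833
  N → positive
  Longitude: split at 3 digits → 000° and 53.2695′; 0 + 53.2695/60 = 0.8878250
  W ⇒ negate
Point 4:
  Latitude: degrees = first 2 digits = 0, minutes = 33.6662; 0 + 33.6662/60 = 0.5611033
  S → negative
  Longitude: split at 3 digits → 165° and 12.6378′; 165 + 12.6378/60 = 165.2106300
  E → positive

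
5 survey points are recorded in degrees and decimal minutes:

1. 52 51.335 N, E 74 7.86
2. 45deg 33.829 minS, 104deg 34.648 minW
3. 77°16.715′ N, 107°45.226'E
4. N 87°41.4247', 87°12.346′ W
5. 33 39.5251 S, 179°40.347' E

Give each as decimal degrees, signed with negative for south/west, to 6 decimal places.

Point 1:
  φ: 52 + 51.335/60 = 52.8555833
  N → positive
  Longitude: 7.86′ = 0.131000°; total 74.1310000
  E → positive
Point 2:
  Lat: 45 + 33.829/60 = 45.5638167
  hemisphere S, so the sign is −
  Lon: 34.648′ = 0.577467°; total 104.5774667
  W → negative
Point 3:
  φ: 16.715′ = 0.278583°; total 77.2785833
  N → positive
  Lon: 107 + 45.226/60 = 107.7537667
  E → positive
Point 4:
  Lat: 41.4247′ = 0.690412°; total 87.6904117
  N ⇒ keep positive
  Longitude: 87 + 12.346/60 = 87.2057667
  W → negative
Point 5:
  φ: 39.5251′ = 0.658752°; total 33.6587517
  S ⇒ negate
  Lon: 179 + 40.347/60 = 179.6724500
  E → positive

1. 52.855583, 74.131000
2. -45.563817, -104.577467
3. 77.278583, 107.753767
4. 87.690412, -87.205767
5. -33.658752, 179.672450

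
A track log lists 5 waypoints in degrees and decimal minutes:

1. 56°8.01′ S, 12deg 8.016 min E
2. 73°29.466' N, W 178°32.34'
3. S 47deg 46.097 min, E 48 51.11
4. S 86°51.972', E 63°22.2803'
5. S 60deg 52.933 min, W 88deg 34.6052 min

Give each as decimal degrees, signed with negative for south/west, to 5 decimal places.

Point 1:
  Lat: 56 + 8.01/60 = 56.133500
  S ⇒ negate
  Lon: 12 + 8.016/60 = 12.133600
  E → positive
Point 2:
  Latitude: 29.466′ = 0.491100°; total 73.491100
  N → positive
  Lon: 32.34′ = 0.539000°; total 178.539000
  hemisphere W, so the sign is −
Point 3:
  Lat: 47 + 46.097/60 = 47.768283
  S → negative
  Lon: 51.11′ = 0.851833°; total 48.851833
  E → positive
Point 4:
  φ: 86 + 51.972/60 = 86.866200
  hemisphere S, so the sign is −
  λ: 63 + 22.2803/60 = 63.371338
  E → positive
Point 5:
  φ: 60 + 52.933/60 = 60.882217
  hemisphere S, so the sign is −
  λ: 34.6052′ = 0.576753°; total 88.576753
  hemisphere W, so the sign is −

1. -56.13350, 12.13360
2. 73.49110, -178.53900
3. -47.76828, 48.85183
4. -86.86620, 63.37134
5. -60.88222, -88.57675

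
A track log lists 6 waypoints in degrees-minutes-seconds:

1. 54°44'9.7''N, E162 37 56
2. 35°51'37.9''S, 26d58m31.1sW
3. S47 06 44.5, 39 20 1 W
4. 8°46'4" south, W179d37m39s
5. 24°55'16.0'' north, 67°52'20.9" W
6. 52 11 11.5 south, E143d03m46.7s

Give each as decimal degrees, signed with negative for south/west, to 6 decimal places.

1. 54.736028, 162.632222
2. -35.860528, -26.975306
3. -47.112361, -39.333611
4. -8.767778, -179.627500
5. 24.921111, -67.872472
6. -52.186528, 143.062972

Point 1:
  Latitude: 54° + 44/60 + 9.7/3600 = 54 + 0.733333 + 0.002694 = 54.7360278
  N ⇒ keep positive
  Longitude: 37′ + 56″ = 37.93333′; 162 + 37.93333/60 = 162.6322222
  E ⇒ keep positive
Point 2:
  Latitude: 35° + 51/60 + 37.9/3600 = 35 + 0.850000 + 0.010528 = 35.8605278
  S → negative
  λ: 26° + 58/60 + 31.1/3600 = 26 + 0.966667 + 0.008639 = 26.9753056
  W ⇒ negate
Point 3:
  Latitude: 47 + 6/60 + 44.5/3600 = 47.1123611
  S ⇒ negate
  λ: 39 + 20/60 + 1/3600 = 39.3336111
  hemisphere W, so the sign is −
Point 4:
  Latitude: 8 + 46/60 + 4/3600 = 8.7677778
  hemisphere S, so the sign is −
  Lon: 179° + 37/60 + 39/3600 = 179 + 0.616667 + 0.010833 = 179.6275000
  hemisphere W, so the sign is −
Point 5:
  Latitude: 24° + 55/60 + 16/3600 = 24 + 0.916667 + 0.004444 = 24.9211111
  N ⇒ keep positive
  λ: 67 + 52/60 + 20.9/3600 = 67.8724722
  W ⇒ negate
Point 6:
  φ: 52 + 11/60 + 11.5/3600 = 52.1865278
  hemisphere S, so the sign is −
  Longitude: 143 + 3/60 + 46.7/3600 = 143.0629722
  E ⇒ keep positive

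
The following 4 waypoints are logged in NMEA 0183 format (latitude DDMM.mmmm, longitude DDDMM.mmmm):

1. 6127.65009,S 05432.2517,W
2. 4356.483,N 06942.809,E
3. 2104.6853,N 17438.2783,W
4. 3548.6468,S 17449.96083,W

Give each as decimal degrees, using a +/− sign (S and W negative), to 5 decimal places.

Point 1:
  Latitude: degrees = first 2 digits = 61, minutes = 27.65009; 61 + 27.65009/60 = 61.460835
  hemisphere S, so the sign is −
  Longitude: split at 3 digits → 054° and 32.2517′; 54 + 32.2517/60 = 54.537528
  W ⇒ negate
Point 2:
  Lat: degrees = first 2 digits = 43, minutes = 56.483; 43 + 56.483/60 = 43.941383
  N → positive
  Longitude: split at 3 digits → 069° and 42.809′; 69 + 42.809/60 = 69.713483
  E ⇒ keep positive
Point 3:
  Latitude: degrees = first 2 digits = 21, minutes = 4.6853; 21 + 4.6853/60 = 21.078088
  N → positive
  Longitude: degrees = first 3 digits = 174, minutes = 38.2783; 174 + 38.2783/60 = 174.637972
  W → negative
Point 4:
  Lat: degrees = first 2 digits = 35, minutes = 48.6468; 35 + 48.6468/60 = 35.810780
  hemisphere S, so the sign is −
  Longitude: split at 3 digits → 174° and 49.96083′; 174 + 49.96083/60 = 174.832681
  hemisphere W, so the sign is −

1. -61.46083, -54.53753
2. 43.94138, 69.71348
3. 21.07809, -174.63797
4. -35.81078, -174.83268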